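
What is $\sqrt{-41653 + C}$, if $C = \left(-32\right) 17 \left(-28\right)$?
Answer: $i \sqrt{26421} \approx 162.55 i$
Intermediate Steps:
$C = 15232$ ($C = \left(-544\right) \left(-28\right) = 15232$)
$\sqrt{-41653 + C} = \sqrt{-41653 + 15232} = \sqrt{-26421} = i \sqrt{26421}$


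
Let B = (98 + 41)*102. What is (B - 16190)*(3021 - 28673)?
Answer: 51611824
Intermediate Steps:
B = 14178 (B = 139*102 = 14178)
(B - 16190)*(3021 - 28673) = (14178 - 16190)*(3021 - 28673) = -2012*(-25652) = 51611824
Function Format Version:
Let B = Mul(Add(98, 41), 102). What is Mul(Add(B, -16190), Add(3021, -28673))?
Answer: 51611824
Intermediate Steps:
B = 14178 (B = Mul(139, 102) = 14178)
Mul(Add(B, -16190), Add(3021, -28673)) = Mul(Add(14178, -16190), Add(3021, -28673)) = Mul(-2012, -25652) = 51611824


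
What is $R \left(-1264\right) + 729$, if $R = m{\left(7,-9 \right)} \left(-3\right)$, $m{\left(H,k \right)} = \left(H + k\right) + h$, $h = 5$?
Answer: $12105$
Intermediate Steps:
$m{\left(H,k \right)} = 5 + H + k$ ($m{\left(H,k \right)} = \left(H + k\right) + 5 = 5 + H + k$)
$R = -9$ ($R = \left(5 + 7 - 9\right) \left(-3\right) = 3 \left(-3\right) = -9$)
$R \left(-1264\right) + 729 = \left(-9\right) \left(-1264\right) + 729 = 11376 + 729 = 12105$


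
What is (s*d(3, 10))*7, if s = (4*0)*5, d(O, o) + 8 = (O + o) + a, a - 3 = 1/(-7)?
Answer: 0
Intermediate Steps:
a = 20/7 (a = 3 + 1/(-7) = 3 - ⅐ = 20/7 ≈ 2.8571)
d(O, o) = -36/7 + O + o (d(O, o) = -8 + ((O + o) + 20/7) = -8 + (20/7 + O + o) = -36/7 + O + o)
s = 0 (s = 0*5 = 0)
(s*d(3, 10))*7 = (0*(-36/7 + 3 + 10))*7 = (0*(55/7))*7 = 0*7 = 0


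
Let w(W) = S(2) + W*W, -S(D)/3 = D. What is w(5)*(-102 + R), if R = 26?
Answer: -1444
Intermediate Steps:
S(D) = -3*D
w(W) = -6 + W² (w(W) = -3*2 + W*W = -6 + W²)
w(5)*(-102 + R) = (-6 + 5²)*(-102 + 26) = (-6 + 25)*(-76) = 19*(-76) = -1444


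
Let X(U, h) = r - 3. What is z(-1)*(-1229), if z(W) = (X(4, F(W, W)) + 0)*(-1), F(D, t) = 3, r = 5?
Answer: 2458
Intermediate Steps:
X(U, h) = 2 (X(U, h) = 5 - 3 = 2)
z(W) = -2 (z(W) = (2 + 0)*(-1) = 2*(-1) = -2)
z(-1)*(-1229) = -2*(-1229) = 2458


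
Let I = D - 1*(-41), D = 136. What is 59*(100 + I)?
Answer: 16343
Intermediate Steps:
I = 177 (I = 136 - 1*(-41) = 136 + 41 = 177)
59*(100 + I) = 59*(100 + 177) = 59*277 = 16343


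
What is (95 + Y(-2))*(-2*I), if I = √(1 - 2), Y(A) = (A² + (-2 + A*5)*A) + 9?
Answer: -264*I ≈ -264.0*I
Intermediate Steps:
Y(A) = 9 + A² + A*(-2 + 5*A) (Y(A) = (A² + (-2 + 5*A)*A) + 9 = (A² + A*(-2 + 5*A)) + 9 = 9 + A² + A*(-2 + 5*A))
I
(95 + Y(-2))*(-2*I) = (95 + (9 - 2*(-2) + 6*(-2)²))*(-2*I) = (95 + (9 + 4 + 6*4))*(-2*I) = (95 + (9 + 4 + 24))*(-2*I) = (95 + 37)*(-2*I) = 132*(-2*I) = -264*I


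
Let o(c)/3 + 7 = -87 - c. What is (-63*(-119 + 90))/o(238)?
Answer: -609/332 ≈ -1.8343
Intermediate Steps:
o(c) = -282 - 3*c (o(c) = -21 + 3*(-87 - c) = -21 + (-261 - 3*c) = -282 - 3*c)
(-63*(-119 + 90))/o(238) = (-63*(-119 + 90))/(-282 - 3*238) = (-63*(-29))/(-282 - 714) = 1827/(-996) = 1827*(-1/996) = -609/332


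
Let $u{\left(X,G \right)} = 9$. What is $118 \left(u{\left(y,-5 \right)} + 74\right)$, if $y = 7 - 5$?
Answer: $9794$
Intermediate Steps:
$y = 2$
$118 \left(u{\left(y,-5 \right)} + 74\right) = 118 \left(9 + 74\right) = 118 \cdot 83 = 9794$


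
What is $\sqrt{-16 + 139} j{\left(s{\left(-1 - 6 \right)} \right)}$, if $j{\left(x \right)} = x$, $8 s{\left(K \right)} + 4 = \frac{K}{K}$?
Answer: $- \frac{3 \sqrt{123}}{8} \approx -4.159$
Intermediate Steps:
$s{\left(K \right)} = - \frac{3}{8}$ ($s{\left(K \right)} = - \frac{1}{2} + \frac{K \frac{1}{K}}{8} = - \frac{1}{2} + \frac{1}{8} \cdot 1 = - \frac{1}{2} + \frac{1}{8} = - \frac{3}{8}$)
$\sqrt{-16 + 139} j{\left(s{\left(-1 - 6 \right)} \right)} = \sqrt{-16 + 139} \left(- \frac{3}{8}\right) = \sqrt{123} \left(- \frac{3}{8}\right) = - \frac{3 \sqrt{123}}{8}$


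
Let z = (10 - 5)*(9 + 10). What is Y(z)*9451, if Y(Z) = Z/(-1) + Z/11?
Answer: -8978450/11 ≈ -8.1622e+5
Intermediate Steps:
z = 95 (z = 5*19 = 95)
Y(Z) = -10*Z/11 (Y(Z) = Z*(-1) + Z*(1/11) = -Z + Z/11 = -10*Z/11)
Y(z)*9451 = -10/11*95*9451 = -950/11*9451 = -8978450/11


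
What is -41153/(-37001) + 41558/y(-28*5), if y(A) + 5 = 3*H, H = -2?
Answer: -139748625/37001 ≈ -3776.9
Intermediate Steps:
y(A) = -11 (y(A) = -5 + 3*(-2) = -5 - 6 = -11)
-41153/(-37001) + 41558/y(-28*5) = -41153/(-37001) + 41558/(-11) = -41153*(-1/37001) + 41558*(-1/11) = 41153/37001 - 3778 = -139748625/37001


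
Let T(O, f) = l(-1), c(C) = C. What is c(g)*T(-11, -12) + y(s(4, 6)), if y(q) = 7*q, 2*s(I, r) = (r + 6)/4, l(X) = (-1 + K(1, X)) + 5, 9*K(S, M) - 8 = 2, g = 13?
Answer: 1385/18 ≈ 76.944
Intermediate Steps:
K(S, M) = 10/9 (K(S, M) = 8/9 + (⅑)*2 = 8/9 + 2/9 = 10/9)
l(X) = 46/9 (l(X) = (-1 + 10/9) + 5 = ⅑ + 5 = 46/9)
s(I, r) = ¾ + r/8 (s(I, r) = ((r + 6)/4)/2 = ((6 + r)*(¼))/2 = (3/2 + r/4)/2 = ¾ + r/8)
T(O, f) = 46/9
c(g)*T(-11, -12) + y(s(4, 6)) = 13*(46/9) + 7*(¾ + (⅛)*6) = 598/9 + 7*(¾ + ¾) = 598/9 + 7*(3/2) = 598/9 + 21/2 = 1385/18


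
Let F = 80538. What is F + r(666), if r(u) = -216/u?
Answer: 2979894/37 ≈ 80538.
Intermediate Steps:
F + r(666) = 80538 - 216/666 = 80538 - 216*1/666 = 80538 - 12/37 = 2979894/37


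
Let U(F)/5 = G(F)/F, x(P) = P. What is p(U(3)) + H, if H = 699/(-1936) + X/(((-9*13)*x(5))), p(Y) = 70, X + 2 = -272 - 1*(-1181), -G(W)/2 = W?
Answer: 77114333/1132560 ≈ 68.089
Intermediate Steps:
G(W) = -2*W
X = 907 (X = -2 + (-272 - 1*(-1181)) = -2 + (-272 + 1181) = -2 + 909 = 907)
U(F) = -10 (U(F) = 5*((-2*F)/F) = 5*(-2) = -10)
H = -2164867/1132560 (H = 699/(-1936) + 907/((-9*13*5)) = 699*(-1/1936) + 907/((-117*5)) = -699/1936 + 907/(-585) = -699/1936 + 907*(-1/585) = -699/1936 - 907/585 = -2164867/1132560 ≈ -1.9115)
p(U(3)) + H = 70 - 2164867/1132560 = 77114333/1132560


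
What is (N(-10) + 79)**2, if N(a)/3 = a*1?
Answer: 2401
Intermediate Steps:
N(a) = 3*a (N(a) = 3*(a*1) = 3*a)
(N(-10) + 79)**2 = (3*(-10) + 79)**2 = (-30 + 79)**2 = 49**2 = 2401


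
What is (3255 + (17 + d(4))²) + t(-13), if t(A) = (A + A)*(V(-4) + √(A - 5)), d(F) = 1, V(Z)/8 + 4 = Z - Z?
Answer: 4411 - 78*I*√2 ≈ 4411.0 - 110.31*I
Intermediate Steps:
V(Z) = -32 (V(Z) = -32 + 8*(Z - Z) = -32 + 8*0 = -32 + 0 = -32)
t(A) = 2*A*(-32 + √(-5 + A)) (t(A) = (A + A)*(-32 + √(A - 5)) = (2*A)*(-32 + √(-5 + A)) = 2*A*(-32 + √(-5 + A)))
(3255 + (17 + d(4))²) + t(-13) = (3255 + (17 + 1)²) + 2*(-13)*(-32 + √(-5 - 13)) = (3255 + 18²) + 2*(-13)*(-32 + √(-18)) = (3255 + 324) + 2*(-13)*(-32 + 3*I*√2) = 3579 + (832 - 78*I*√2) = 4411 - 78*I*√2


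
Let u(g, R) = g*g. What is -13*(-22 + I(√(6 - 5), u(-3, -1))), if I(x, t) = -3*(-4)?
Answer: 130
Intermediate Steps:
u(g, R) = g²
I(x, t) = 12
-13*(-22 + I(√(6 - 5), u(-3, -1))) = -13*(-22 + 12) = -13*(-10) = 130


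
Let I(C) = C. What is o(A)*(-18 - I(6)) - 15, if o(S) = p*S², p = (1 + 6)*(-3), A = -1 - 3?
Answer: 8049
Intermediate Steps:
A = -4
p = -21 (p = 7*(-3) = -21)
o(S) = -21*S²
o(A)*(-18 - I(6)) - 15 = (-21*(-4)²)*(-18 - 1*6) - 15 = (-21*16)*(-18 - 6) - 15 = -336*(-24) - 15 = 8064 - 15 = 8049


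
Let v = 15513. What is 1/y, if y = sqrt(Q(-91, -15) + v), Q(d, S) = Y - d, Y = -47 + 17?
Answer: sqrt(15574)/15574 ≈ 0.0080131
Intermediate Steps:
Y = -30
Q(d, S) = -30 - d
y = sqrt(15574) (y = sqrt((-30 - 1*(-91)) + 15513) = sqrt((-30 + 91) + 15513) = sqrt(61 + 15513) = sqrt(15574) ≈ 124.80)
1/y = 1/(sqrt(15574)) = sqrt(15574)/15574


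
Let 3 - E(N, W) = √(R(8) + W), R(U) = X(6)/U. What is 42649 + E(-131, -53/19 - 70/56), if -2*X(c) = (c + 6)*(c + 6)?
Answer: 42652 - I*√18829/38 ≈ 42652.0 - 3.611*I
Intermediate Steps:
X(c) = -(6 + c)²/2 (X(c) = -(c + 6)*(c + 6)/2 = -(6 + c)*(6 + c)/2 = -(6 + c)²/2)
R(U) = -72/U (R(U) = (-(6 + 6)²/2)/U = (-½*12²)/U = (-½*144)/U = -72/U)
E(N, W) = 3 - √(-9 + W) (E(N, W) = 3 - √(-72/8 + W) = 3 - √(-72*⅛ + W) = 3 - √(-9 + W))
42649 + E(-131, -53/19 - 70/56) = 42649 + (3 - √(-9 + (-53/19 - 70/56))) = 42649 + (3 - √(-9 + (-53*1/19 - 70*1/56))) = 42649 + (3 - √(-9 + (-53/19 - 5/4))) = 42649 + (3 - √(-9 - 307/76)) = 42649 + (3 - √(-991/76)) = 42649 + (3 - I*√18829/38) = 42652 - I*√18829/38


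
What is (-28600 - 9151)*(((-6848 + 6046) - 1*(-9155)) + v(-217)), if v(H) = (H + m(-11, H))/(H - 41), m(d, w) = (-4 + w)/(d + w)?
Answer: -18551072700377/58824 ≈ -3.1537e+8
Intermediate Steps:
m(d, w) = (-4 + w)/(d + w)
v(H) = (H + (-4 + H)/(-11 + H))/(-41 + H) (v(H) = (H + (-4 + H)/(-11 + H))/(H - 41) = (H + (-4 + H)/(-11 + H))/(-41 + H))
(-28600 - 9151)*(((-6848 + 6046) - 1*(-9155)) + v(-217)) = (-28600 - 9151)*(((-6848 + 6046) - 1*(-9155)) + (-4 - 217 - 217*(-11 - 217))/((-41 - 217)*(-11 - 217))) = -37751*((-802 + 9155) + (-4 - 217 - 217*(-228))/(-258*(-228))) = -37751*(8353 - 1/258*(-1/228)*(-4 - 217 + 49476)) = -37751*(8353 - 1/258*(-1/228)*49255) = -37751*(8353 + 49255/58824) = -37751*491406127/58824 = -18551072700377/58824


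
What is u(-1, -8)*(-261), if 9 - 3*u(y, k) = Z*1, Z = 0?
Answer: -783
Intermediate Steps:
u(y, k) = 3 (u(y, k) = 3 - 0 = 3 - ⅓*0 = 3 + 0 = 3)
u(-1, -8)*(-261) = 3*(-261) = -783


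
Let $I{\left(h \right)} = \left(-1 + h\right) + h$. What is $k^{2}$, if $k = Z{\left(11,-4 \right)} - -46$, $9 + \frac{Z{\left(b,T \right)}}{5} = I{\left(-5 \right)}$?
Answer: $2916$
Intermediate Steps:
$I{\left(h \right)} = -1 + 2 h$
$Z{\left(b,T \right)} = -100$ ($Z{\left(b,T \right)} = -45 + 5 \left(-1 + 2 \left(-5\right)\right) = -45 + 5 \left(-1 - 10\right) = -45 + 5 \left(-11\right) = -45 - 55 = -100$)
$k = -54$ ($k = -100 - -46 = -100 + 46 = -54$)
$k^{2} = \left(-54\right)^{2} = 2916$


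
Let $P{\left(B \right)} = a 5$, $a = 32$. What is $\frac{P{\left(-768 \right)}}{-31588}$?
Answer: $- \frac{40}{7897} \approx -0.0050652$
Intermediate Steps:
$P{\left(B \right)} = 160$ ($P{\left(B \right)} = 32 \cdot 5 = 160$)
$\frac{P{\left(-768 \right)}}{-31588} = \frac{160}{-31588} = 160 \left(- \frac{1}{31588}\right) = - \frac{40}{7897}$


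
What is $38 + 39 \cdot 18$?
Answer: $740$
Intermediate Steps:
$38 + 39 \cdot 18 = 38 + 702 = 740$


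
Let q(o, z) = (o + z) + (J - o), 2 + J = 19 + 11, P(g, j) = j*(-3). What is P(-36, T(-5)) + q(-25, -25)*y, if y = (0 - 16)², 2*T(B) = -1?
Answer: 1539/2 ≈ 769.50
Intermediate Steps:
T(B) = -½ (T(B) = (½)*(-1) = -½)
y = 256 (y = (-16)² = 256)
P(g, j) = -3*j
J = 28 (J = -2 + (19 + 11) = -2 + 30 = 28)
q(o, z) = 28 + z (q(o, z) = (o + z) + (28 - o) = 28 + z)
P(-36, T(-5)) + q(-25, -25)*y = -3*(-½) + (28 - 25)*256 = 3/2 + 3*256 = 3/2 + 768 = 1539/2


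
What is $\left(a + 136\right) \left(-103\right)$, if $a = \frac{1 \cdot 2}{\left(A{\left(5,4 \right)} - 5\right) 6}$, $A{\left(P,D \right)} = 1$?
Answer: $- \frac{167993}{12} \approx -13999.0$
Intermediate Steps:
$a = - \frac{1}{12}$ ($a = \frac{1 \cdot 2}{\left(1 - 5\right) 6} = \frac{2}{\left(-4\right) 6} = \frac{2}{-24} = 2 \left(- \frac{1}{24}\right) = - \frac{1}{12} \approx -0.083333$)
$\left(a + 136\right) \left(-103\right) = \left(- \frac{1}{12} + 136\right) \left(-103\right) = \frac{1631}{12} \left(-103\right) = - \frac{167993}{12}$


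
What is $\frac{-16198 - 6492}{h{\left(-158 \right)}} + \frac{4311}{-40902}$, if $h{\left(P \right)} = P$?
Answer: $\frac{154564207}{1077086} \approx 143.5$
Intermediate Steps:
$\frac{-16198 - 6492}{h{\left(-158 \right)}} + \frac{4311}{-40902} = \frac{-16198 - 6492}{-158} + \frac{4311}{-40902} = \left(-16198 - 6492\right) \left(- \frac{1}{158}\right) + 4311 \left(- \frac{1}{40902}\right) = \left(-22690\right) \left(- \frac{1}{158}\right) - \frac{1437}{13634} = \frac{11345}{79} - \frac{1437}{13634} = \frac{154564207}{1077086}$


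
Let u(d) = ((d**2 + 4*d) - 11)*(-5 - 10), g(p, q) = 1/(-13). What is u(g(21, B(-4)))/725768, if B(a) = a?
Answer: 14325/61327396 ≈ 0.00023358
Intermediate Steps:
g(p, q) = -1/13
u(d) = 165 - 60*d - 15*d**2 (u(d) = (-11 + d**2 + 4*d)*(-15) = 165 - 60*d - 15*d**2)
u(g(21, B(-4)))/725768 = (165 - 60*(-1/13) - 15*(-1/13)**2)/725768 = (165 + 60/13 - 15*1/169)*(1/725768) = (165 + 60/13 - 15/169)*(1/725768) = (28650/169)*(1/725768) = 14325/61327396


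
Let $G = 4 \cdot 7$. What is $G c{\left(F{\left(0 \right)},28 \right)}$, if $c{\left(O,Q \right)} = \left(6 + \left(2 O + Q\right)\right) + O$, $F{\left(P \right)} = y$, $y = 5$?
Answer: $1372$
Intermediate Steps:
$F{\left(P \right)} = 5$
$c{\left(O,Q \right)} = 6 + Q + 3 O$ ($c{\left(O,Q \right)} = \left(6 + \left(Q + 2 O\right)\right) + O = \left(6 + Q + 2 O\right) + O = 6 + Q + 3 O$)
$G = 28$
$G c{\left(F{\left(0 \right)},28 \right)} = 28 \left(6 + 28 + 3 \cdot 5\right) = 28 \left(6 + 28 + 15\right) = 28 \cdot 49 = 1372$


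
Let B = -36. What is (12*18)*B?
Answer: -7776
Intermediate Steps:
(12*18)*B = (12*18)*(-36) = 216*(-36) = -7776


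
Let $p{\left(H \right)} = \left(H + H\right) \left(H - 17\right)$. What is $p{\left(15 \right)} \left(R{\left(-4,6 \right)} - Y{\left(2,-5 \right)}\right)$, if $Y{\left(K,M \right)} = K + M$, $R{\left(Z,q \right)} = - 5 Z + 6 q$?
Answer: $-3540$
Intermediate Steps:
$p{\left(H \right)} = 2 H \left(-17 + H\right)$
$p{\left(15 \right)} \left(R{\left(-4,6 \right)} - Y{\left(2,-5 \right)}\right) = 2 \cdot 15 \left(-17 + 15\right) \left(\left(\left(-5\right) \left(-4\right) + 6 \cdot 6\right) - \left(2 - 5\right)\right) = 2 \cdot 15 \left(-2\right) \left(\left(20 + 36\right) - -3\right) = - 60 \left(56 + 3\right) = \left(-60\right) 59 = -3540$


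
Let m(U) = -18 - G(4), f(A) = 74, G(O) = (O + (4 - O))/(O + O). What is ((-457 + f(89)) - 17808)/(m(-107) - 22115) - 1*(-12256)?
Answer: 542572734/44267 ≈ 12257.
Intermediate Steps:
G(O) = 2/O (G(O) = 4/((2*O)) = 4*(1/(2*O)) = 2/O)
m(U) = -37/2 (m(U) = -18 - 2/4 = -18 - 1*1/2 = -18 - 1/2 = -37/2)
((-457 + f(89)) - 17808)/(m(-107) - 22115) - 1*(-12256) = ((-457 + 74) - 17808)/(-37/2 - 22115) - 1*(-12256) = (-383 - 17808)/(-44267/2) + 12256 = -18191*(-2/44267) + 12256 = 36382/44267 + 12256 = 542572734/44267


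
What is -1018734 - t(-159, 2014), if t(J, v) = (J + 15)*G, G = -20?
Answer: -1021614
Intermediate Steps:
t(J, v) = -300 - 20*J (t(J, v) = (J + 15)*(-20) = (15 + J)*(-20) = -300 - 20*J)
-1018734 - t(-159, 2014) = -1018734 - (-300 - 20*(-159)) = -1018734 - (-300 + 3180) = -1018734 - 1*2880 = -1018734 - 2880 = -1021614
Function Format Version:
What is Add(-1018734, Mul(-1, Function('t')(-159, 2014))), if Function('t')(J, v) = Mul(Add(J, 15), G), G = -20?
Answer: -1021614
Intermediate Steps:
Function('t')(J, v) = Add(-300, Mul(-20, J)) (Function('t')(J, v) = Mul(Add(J, 15), -20) = Mul(Add(15, J), -20) = Add(-300, Mul(-20, J)))
Add(-1018734, Mul(-1, Function('t')(-159, 2014))) = Add(-1018734, Mul(-1, Add(-300, Mul(-20, -159)))) = Add(-1018734, Mul(-1, Add(-300, 3180))) = Add(-1018734, Mul(-1, 2880)) = Add(-1018734, -2880) = -1021614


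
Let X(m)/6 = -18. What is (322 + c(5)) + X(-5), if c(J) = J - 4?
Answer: 215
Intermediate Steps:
X(m) = -108 (X(m) = 6*(-18) = -108)
c(J) = -4 + J
(322 + c(5)) + X(-5) = (322 + (-4 + 5)) - 108 = (322 + 1) - 108 = 323 - 108 = 215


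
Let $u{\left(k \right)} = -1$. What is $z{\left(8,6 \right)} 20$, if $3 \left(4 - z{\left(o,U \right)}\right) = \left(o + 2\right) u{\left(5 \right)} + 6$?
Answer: $\frac{320}{3} \approx 106.67$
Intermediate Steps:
$z{\left(o,U \right)} = \frac{8}{3} + \frac{o}{3}$ ($z{\left(o,U \right)} = 4 - \frac{\left(o + 2\right) \left(-1\right) + 6}{3} = 4 - \frac{\left(2 + o\right) \left(-1\right) + 6}{3} = 4 - \frac{\left(-2 - o\right) + 6}{3} = 4 - \frac{4 - o}{3} = 4 + \left(- \frac{4}{3} + \frac{o}{3}\right) = \frac{8}{3} + \frac{o}{3}$)
$z{\left(8,6 \right)} 20 = \left(\frac{8}{3} + \frac{1}{3} \cdot 8\right) 20 = \left(\frac{8}{3} + \frac{8}{3}\right) 20 = \frac{16}{3} \cdot 20 = \frac{320}{3}$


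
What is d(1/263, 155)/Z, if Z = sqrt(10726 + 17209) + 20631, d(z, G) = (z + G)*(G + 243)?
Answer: 167367625854/55967744719 - 8112434*sqrt(27935)/55967744719 ≈ 2.9662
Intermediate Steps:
d(z, G) = (243 + G)*(G + z) (d(z, G) = (G + z)*(243 + G) = (243 + G)*(G + z))
Z = 20631 + sqrt(27935) (Z = sqrt(27935) + 20631 = 20631 + sqrt(27935) ≈ 20798.)
d(1/263, 155)/Z = (155**2 + 243*155 + 243*(1/263) + 155*(1/263))/(20631 + sqrt(27935)) = (24025 + 37665 + 243*(1*(1/263)) + 155*(1*(1/263)))/(20631 + sqrt(27935)) = (24025 + 37665 + 243*(1/263) + 155*(1/263))/(20631 + sqrt(27935)) = (24025 + 37665 + 243/263 + 155/263)/(20631 + sqrt(27935)) = 16224868/(263*(20631 + sqrt(27935)))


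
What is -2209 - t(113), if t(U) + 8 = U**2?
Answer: -14970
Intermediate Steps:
t(U) = -8 + U**2
-2209 - t(113) = -2209 - (-8 + 113**2) = -2209 - (-8 + 12769) = -2209 - 1*12761 = -2209 - 12761 = -14970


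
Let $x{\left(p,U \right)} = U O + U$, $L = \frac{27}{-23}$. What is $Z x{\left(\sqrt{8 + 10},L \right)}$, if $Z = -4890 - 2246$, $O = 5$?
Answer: $\frac{1156032}{23} \approx 50262.0$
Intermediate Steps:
$L = - \frac{27}{23}$ ($L = 27 \left(- \frac{1}{23}\right) = - \frac{27}{23} \approx -1.1739$)
$x{\left(p,U \right)} = 6 U$ ($x{\left(p,U \right)} = U 5 + U = 5 U + U = 6 U$)
$Z = -7136$
$Z x{\left(\sqrt{8 + 10},L \right)} = - 7136 \cdot 6 \left(- \frac{27}{23}\right) = \left(-7136\right) \left(- \frac{162}{23}\right) = \frac{1156032}{23}$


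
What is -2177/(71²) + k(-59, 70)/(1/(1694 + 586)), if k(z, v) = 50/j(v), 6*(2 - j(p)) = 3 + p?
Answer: -3448176797/307501 ≈ -11214.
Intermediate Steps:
j(p) = 3/2 - p/6 (j(p) = 2 - (3 + p)/6 = 2 + (-½ - p/6) = 3/2 - p/6)
k(z, v) = 50/(3/2 - v/6)
-2177/(71²) + k(-59, 70)/(1/(1694 + 586)) = -2177/(71²) + (-300/(-9 + 70))/(1/(1694 + 586)) = -2177/5041 + (-300/61)/(1/2280) = -2177*1/5041 + (-300*1/61)/(1/2280) = -2177/5041 - 300/61*2280 = -2177/5041 - 684000/61 = -3448176797/307501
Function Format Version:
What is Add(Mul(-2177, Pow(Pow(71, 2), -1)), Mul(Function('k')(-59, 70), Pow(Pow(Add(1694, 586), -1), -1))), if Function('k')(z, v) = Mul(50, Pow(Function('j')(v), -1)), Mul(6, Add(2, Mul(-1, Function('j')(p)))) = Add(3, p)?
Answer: Rational(-3448176797, 307501) ≈ -11214.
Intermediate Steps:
Function('j')(p) = Add(Rational(3, 2), Mul(Rational(-1, 6), p)) (Function('j')(p) = Add(2, Mul(Rational(-1, 6), Add(3, p))) = Add(2, Add(Rational(-1, 2), Mul(Rational(-1, 6), p))) = Add(Rational(3, 2), Mul(Rational(-1, 6), p)))
Function('k')(z, v) = Mul(50, Pow(Add(Rational(3, 2), Mul(Rational(-1, 6), v)), -1))
Add(Mul(-2177, Pow(Pow(71, 2), -1)), Mul(Function('k')(-59, 70), Pow(Pow(Add(1694, 586), -1), -1))) = Add(Mul(-2177, Pow(Pow(71, 2), -1)), Mul(Mul(-300, Pow(Add(-9, 70), -1)), Pow(Pow(Add(1694, 586), -1), -1))) = Add(Mul(-2177, Pow(5041, -1)), Mul(Mul(-300, Pow(61, -1)), Pow(Pow(2280, -1), -1))) = Add(Mul(-2177, Rational(1, 5041)), Mul(Mul(-300, Rational(1, 61)), Pow(Rational(1, 2280), -1))) = Add(Rational(-2177, 5041), Mul(Rational(-300, 61), 2280)) = Add(Rational(-2177, 5041), Rational(-684000, 61)) = Rational(-3448176797, 307501)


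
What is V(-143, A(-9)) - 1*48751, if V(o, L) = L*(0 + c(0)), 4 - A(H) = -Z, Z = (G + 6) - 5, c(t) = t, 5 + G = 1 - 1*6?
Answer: -48751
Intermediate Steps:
G = -10 (G = -5 + (1 - 1*6) = -5 + (1 - 6) = -5 - 5 = -10)
Z = -9 (Z = (-10 + 6) - 5 = -4 - 5 = -9)
A(H) = -5 (A(H) = 4 - (-1)*(-9) = 4 - 1*9 = 4 - 9 = -5)
V(o, L) = 0 (V(o, L) = L*(0 + 0) = L*0 = 0)
V(-143, A(-9)) - 1*48751 = 0 - 1*48751 = 0 - 48751 = -48751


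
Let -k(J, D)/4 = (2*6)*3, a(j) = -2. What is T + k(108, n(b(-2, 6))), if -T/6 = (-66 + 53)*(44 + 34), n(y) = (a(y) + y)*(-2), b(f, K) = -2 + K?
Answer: 5940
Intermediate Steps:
n(y) = 4 - 2*y (n(y) = (-2 + y)*(-2) = 4 - 2*y)
k(J, D) = -144 (k(J, D) = -4*2*6*3 = -48*3 = -4*36 = -144)
T = 6084 (T = -6*(-66 + 53)*(44 + 34) = -(-78)*78 = -6*(-1014) = 6084)
T + k(108, n(b(-2, 6))) = 6084 - 144 = 5940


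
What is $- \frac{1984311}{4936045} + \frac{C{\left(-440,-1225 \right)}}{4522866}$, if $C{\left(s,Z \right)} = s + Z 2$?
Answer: $- \frac{4494518962688}{11162535052485} \approx -0.40264$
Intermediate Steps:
$C{\left(s,Z \right)} = s + 2 Z$
$- \frac{1984311}{4936045} + \frac{C{\left(-440,-1225 \right)}}{4522866} = - \frac{1984311}{4936045} + \frac{-440 + 2 \left(-1225\right)}{4522866} = \left(-1984311\right) \frac{1}{4936045} + \left(-440 - 2450\right) \frac{1}{4522866} = - \frac{1984311}{4936045} - \frac{1445}{2261433} = - \frac{4494518962688}{11162535052485}$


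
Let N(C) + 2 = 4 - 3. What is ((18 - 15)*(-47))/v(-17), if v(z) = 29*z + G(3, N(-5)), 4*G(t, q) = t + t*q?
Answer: 141/493 ≈ 0.28600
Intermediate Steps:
N(C) = -1 (N(C) = -2 + (4 - 3) = -2 + 1 = -1)
G(t, q) = t/4 + q*t/4 (G(t, q) = (t + t*q)/4 = (t + q*t)/4 = t/4 + q*t/4)
v(z) = 29*z (v(z) = 29*z + (¼)*3*(1 - 1) = 29*z + (¼)*3*0 = 29*z + 0 = 29*z)
((18 - 15)*(-47))/v(-17) = ((18 - 15)*(-47))/((29*(-17))) = (3*(-47))/(-493) = -141*(-1/493) = 141/493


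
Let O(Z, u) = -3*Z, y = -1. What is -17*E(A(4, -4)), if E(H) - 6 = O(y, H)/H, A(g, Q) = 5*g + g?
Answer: -833/8 ≈ -104.13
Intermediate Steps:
A(g, Q) = 6*g
E(H) = 6 + 3/H (E(H) = 6 + (-3*(-1))/H = 6 + 3/H)
-17*E(A(4, -4)) = -17*(6 + 3/((6*4))) = -17*(6 + 3/24) = -17*(6 + 3*(1/24)) = -17*(6 + ⅛) = -17*49/8 = -833/8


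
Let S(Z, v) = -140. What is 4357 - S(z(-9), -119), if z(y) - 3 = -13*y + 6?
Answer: 4497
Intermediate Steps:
z(y) = 9 - 13*y (z(y) = 3 + (-13*y + 6) = 3 + (6 - 13*y) = 9 - 13*y)
4357 - S(z(-9), -119) = 4357 - 1*(-140) = 4357 + 140 = 4497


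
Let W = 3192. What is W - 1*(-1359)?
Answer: 4551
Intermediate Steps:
W - 1*(-1359) = 3192 - 1*(-1359) = 3192 + 1359 = 4551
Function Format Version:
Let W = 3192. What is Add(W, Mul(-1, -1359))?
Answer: 4551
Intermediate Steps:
Add(W, Mul(-1, -1359)) = Add(3192, Mul(-1, -1359)) = Add(3192, 1359) = 4551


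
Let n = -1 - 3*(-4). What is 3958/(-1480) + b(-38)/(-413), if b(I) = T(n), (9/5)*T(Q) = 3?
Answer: -2455681/916860 ≈ -2.6784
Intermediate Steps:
n = 11 (n = -1 + 12 = 11)
T(Q) = 5/3 (T(Q) = (5/9)*3 = 5/3)
b(I) = 5/3
3958/(-1480) + b(-38)/(-413) = 3958/(-1480) + (5/3)/(-413) = 3958*(-1/1480) + (5/3)*(-1/413) = -1979/740 - 5/1239 = -2455681/916860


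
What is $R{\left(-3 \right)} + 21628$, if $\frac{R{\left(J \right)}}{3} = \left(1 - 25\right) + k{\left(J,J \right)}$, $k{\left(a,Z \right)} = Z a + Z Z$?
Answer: $21610$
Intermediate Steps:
$k{\left(a,Z \right)} = Z^{2} + Z a$ ($k{\left(a,Z \right)} = Z a + Z^{2} = Z^{2} + Z a$)
$R{\left(J \right)} = -72 + 6 J^{2}$ ($R{\left(J \right)} = 3 \left(\left(1 - 25\right) + J \left(J + J\right)\right) = 3 \left(-24 + J 2 J\right) = 3 \left(-24 + 2 J^{2}\right) = -72 + 6 J^{2}$)
$R{\left(-3 \right)} + 21628 = \left(-72 + 6 \left(-3\right)^{2}\right) + 21628 = \left(-72 + 6 \cdot 9\right) + 21628 = \left(-72 + 54\right) + 21628 = -18 + 21628 = 21610$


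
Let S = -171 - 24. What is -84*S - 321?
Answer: 16059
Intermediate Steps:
S = -195
-84*S - 321 = -84*(-195) - 321 = 16380 - 321 = 16059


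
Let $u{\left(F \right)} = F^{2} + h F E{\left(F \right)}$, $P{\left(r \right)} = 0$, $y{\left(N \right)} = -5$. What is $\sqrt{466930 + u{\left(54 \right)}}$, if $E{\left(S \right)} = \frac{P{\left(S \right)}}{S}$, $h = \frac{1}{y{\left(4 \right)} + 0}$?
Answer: $\sqrt{469846} \approx 685.45$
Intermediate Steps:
$h = - \frac{1}{5}$ ($h = \frac{1}{-5 + 0} = \frac{1}{-5} = - \frac{1}{5} \approx -0.2$)
$E{\left(S \right)} = 0$ ($E{\left(S \right)} = \frac{0}{S} = 0$)
$u{\left(F \right)} = F^{2}$ ($u{\left(F \right)} = F^{2} + - \frac{F}{5} \cdot 0 = F^{2} + 0 = F^{2}$)
$\sqrt{466930 + u{\left(54 \right)}} = \sqrt{466930 + 54^{2}} = \sqrt{466930 + 2916} = \sqrt{469846}$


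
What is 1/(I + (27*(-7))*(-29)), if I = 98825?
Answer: 1/104306 ≈ 9.5872e-6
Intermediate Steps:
1/(I + (27*(-7))*(-29)) = 1/(98825 + (27*(-7))*(-29)) = 1/(98825 - 189*(-29)) = 1/(98825 + 5481) = 1/104306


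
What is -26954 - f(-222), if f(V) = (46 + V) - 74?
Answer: -26704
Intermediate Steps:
f(V) = -28 + V
-26954 - f(-222) = -26954 - (-28 - 222) = -26954 - 1*(-250) = -26954 + 250 = -26704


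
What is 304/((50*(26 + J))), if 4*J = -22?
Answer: 304/1025 ≈ 0.29659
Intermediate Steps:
J = -11/2 (J = (1/4)*(-22) = -11/2 ≈ -5.5000)
304/((50*(26 + J))) = 304/((50*(26 - 11/2))) = 304/((50*(41/2))) = 304/1025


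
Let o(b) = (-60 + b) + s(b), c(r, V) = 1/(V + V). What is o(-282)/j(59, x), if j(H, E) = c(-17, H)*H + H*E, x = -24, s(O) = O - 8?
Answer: 1264/2831 ≈ 0.44649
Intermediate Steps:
s(O) = -8 + O
c(r, V) = 1/(2*V)
j(H, E) = ½ + E*H (j(H, E) = (1/(2*H))*H + H*E = ½ + E*H)
o(b) = -68 + 2*b (o(b) = (-60 + b) + (-8 + b) = -68 + 2*b)
o(-282)/j(59, x) = (-68 + 2*(-282))/(½ - 24*59) = (-68 - 564)/(½ - 1416) = -632/(-2831/2) = -632*(-2/2831) = 1264/2831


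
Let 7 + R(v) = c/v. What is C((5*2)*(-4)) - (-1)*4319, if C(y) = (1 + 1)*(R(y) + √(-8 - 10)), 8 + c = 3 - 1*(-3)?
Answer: 43051/10 + 6*I*√2 ≈ 4305.1 + 8.4853*I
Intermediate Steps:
c = -2 (c = -8 + (3 - 1*(-3)) = -8 + (3 + 3) = -8 + 6 = -2)
R(v) = -7 - 2/v
C(y) = -14 - 4/y + 6*I*√2 (C(y) = (1 + 1)*((-7 - 2/y) + √(-8 - 10)) = 2*((-7 - 2/y) + √(-18)) = 2*((-7 - 2/y) + 3*I*√2) = 2*(-7 - 2/y + 3*I*√2) = -14 - 4/y + 6*I*√2)
C((5*2)*(-4)) - (-1)*4319 = (-14 - 4/((5*2)*(-4)) + 6*I*√2) - (-1)*4319 = (-14 - 4/(10*(-4)) + 6*I*√2) - 1*(-4319) = (-14 - 4/(-40) + 6*I*√2) + 4319 = (-14 - 4*(-1/40) + 6*I*√2) + 4319 = (-14 + ⅒ + 6*I*√2) + 4319 = (-139/10 + 6*I*√2) + 4319 = 43051/10 + 6*I*√2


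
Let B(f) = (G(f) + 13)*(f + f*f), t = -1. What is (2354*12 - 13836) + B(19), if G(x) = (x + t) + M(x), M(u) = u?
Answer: 33412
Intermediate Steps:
G(x) = -1 + 2*x (G(x) = (x - 1) + x = (-1 + x) + x = -1 + 2*x)
B(f) = (12 + 2*f)*(f + f**2) (B(f) = ((-1 + 2*f) + 13)*(f + f*f) = (12 + 2*f)*(f + f**2))
(2354*12 - 13836) + B(19) = (2354*12 - 13836) + 2*19*(6 + 19**2 + 7*19) = (28248 - 13836) + 2*19*(6 + 361 + 133) = 14412 + 2*19*500 = 14412 + 19000 = 33412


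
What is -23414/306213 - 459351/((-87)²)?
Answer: -15648496481/257525133 ≈ -60.765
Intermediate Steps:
-23414/306213 - 459351/((-87)²) = -23414*1/306213 - 459351/7569 = -23414/306213 - 459351*1/7569 = -23414/306213 - 51039/841 = -15648496481/257525133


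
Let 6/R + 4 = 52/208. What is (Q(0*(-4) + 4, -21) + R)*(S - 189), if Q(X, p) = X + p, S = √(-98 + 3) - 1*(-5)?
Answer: 17112/5 - 93*I*√95/5 ≈ 3422.4 - 181.29*I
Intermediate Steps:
S = 5 + I*√95 (S = √(-95) + 5 = I*√95 + 5 = 5 + I*√95 ≈ 5.0 + 9.7468*I)
R = -8/5 (R = 6/(-4 + 52/208) = 6/(-4 + 52*(1/208)) = 6/(-4 + ¼) = 6/(-15/4) = 6*(-4/15) = -8/5 ≈ -1.6000)
(Q(0*(-4) + 4, -21) + R)*(S - 189) = (((0*(-4) + 4) - 21) - 8/5)*((5 + I*√95) - 189) = (((0 + 4) - 21) - 8/5)*(-184 + I*√95) = ((4 - 21) - 8/5)*(-184 + I*√95) = (-17 - 8/5)*(-184 + I*√95) = -93*(-184 + I*√95)/5 = 17112/5 - 93*I*√95/5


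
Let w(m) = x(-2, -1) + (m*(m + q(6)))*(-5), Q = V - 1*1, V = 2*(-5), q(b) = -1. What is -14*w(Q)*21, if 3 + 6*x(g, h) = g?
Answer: 194285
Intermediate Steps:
x(g, h) = -½ + g/6
V = -10
Q = -11 (Q = -10 - 1*1 = -10 - 1 = -11)
w(m) = -⅚ - 5*m*(-1 + m) (w(m) = (-½ + (⅙)*(-2)) + (m*(m - 1))*(-5) = (-½ - ⅓) + (m*(-1 + m))*(-5) = -⅚ - 5*m*(-1 + m))
-14*w(Q)*21 = -14*(-⅚ - 5*(-11)² + 5*(-11))*21 = -14*(-⅚ - 5*121 - 55)*21 = -14*(-⅚ - 605 - 55)*21 = -14*(-3965/6)*21 = (27755/3)*21 = 194285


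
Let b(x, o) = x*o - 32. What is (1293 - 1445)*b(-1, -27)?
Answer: 760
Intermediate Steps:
b(x, o) = -32 + o*x (b(x, o) = o*x - 32 = -32 + o*x)
(1293 - 1445)*b(-1, -27) = (1293 - 1445)*(-32 - 27*(-1)) = -152*(-32 + 27) = -152*(-5) = 760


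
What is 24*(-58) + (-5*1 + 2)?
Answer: -1395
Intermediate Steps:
24*(-58) + (-5*1 + 2) = -1392 + (-5 + 2) = -1392 - 3 = -1395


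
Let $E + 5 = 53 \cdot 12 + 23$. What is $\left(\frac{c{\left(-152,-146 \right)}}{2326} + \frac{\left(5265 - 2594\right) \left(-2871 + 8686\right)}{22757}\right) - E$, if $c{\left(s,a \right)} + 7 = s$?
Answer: $\frac{1505460199}{52932782} \approx 28.441$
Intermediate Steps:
$c{\left(s,a \right)} = -7 + s$
$E = 654$ ($E = -5 + \left(53 \cdot 12 + 23\right) = -5 + \left(636 + 23\right) = -5 + 659 = 654$)
$\left(\frac{c{\left(-152,-146 \right)}}{2326} + \frac{\left(5265 - 2594\right) \left(-2871 + 8686\right)}{22757}\right) - E = \left(\frac{-7 - 152}{2326} + \frac{\left(5265 - 2594\right) \left(-2871 + 8686\right)}{22757}\right) - 654 = \left(\left(-159\right) \frac{1}{2326} + 2671 \cdot 5815 \cdot \frac{1}{22757}\right) - 654 = \left(- \frac{159}{2326} + 15531865 \cdot \frac{1}{22757}\right) - 654 = \left(- \frac{159}{2326} + \frac{15531865}{22757}\right) - 654 = \frac{36123499627}{52932782} - 654 = \frac{1505460199}{52932782}$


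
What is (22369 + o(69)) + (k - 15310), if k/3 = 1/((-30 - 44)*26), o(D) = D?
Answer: 13714269/1924 ≈ 7128.0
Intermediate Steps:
k = -3/1924 (k = 3/(((-30 - 44)*26)) = 3/((-74*26)) = 3/(-1924) = 3*(-1/1924) = -3/1924 ≈ -0.0015593)
(22369 + o(69)) + (k - 15310) = (22369 + 69) + (-3/1924 - 15310) = 22438 - 29456443/1924 = 13714269/1924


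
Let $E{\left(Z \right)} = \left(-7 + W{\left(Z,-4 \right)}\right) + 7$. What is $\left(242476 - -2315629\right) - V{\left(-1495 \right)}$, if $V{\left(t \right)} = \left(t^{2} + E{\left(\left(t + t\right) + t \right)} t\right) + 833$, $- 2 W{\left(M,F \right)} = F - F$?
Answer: $322247$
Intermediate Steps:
$W{\left(M,F \right)} = 0$ ($W{\left(M,F \right)} = - \frac{F - F}{2} = \left(- \frac{1}{2}\right) 0 = 0$)
$E{\left(Z \right)} = 0$ ($E{\left(Z \right)} = \left(-7 + 0\right) + 7 = -7 + 7 = 0$)
$V{\left(t \right)} = 833 + t^{2}$ ($V{\left(t \right)} = \left(t^{2} + 0 t\right) + 833 = \left(t^{2} + 0\right) + 833 = t^{2} + 833 = 833 + t^{2}$)
$\left(242476 - -2315629\right) - V{\left(-1495 \right)} = \left(242476 - -2315629\right) - \left(833 + \left(-1495\right)^{2}\right) = \left(242476 + 2315629\right) - \left(833 + 2235025\right) = 2558105 - 2235858 = 322247$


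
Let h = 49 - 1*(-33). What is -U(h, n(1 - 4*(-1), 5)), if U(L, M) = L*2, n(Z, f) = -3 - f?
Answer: -164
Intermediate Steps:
h = 82 (h = 49 + 33 = 82)
U(L, M) = 2*L
-U(h, n(1 - 4*(-1), 5)) = -2*82 = -1*164 = -164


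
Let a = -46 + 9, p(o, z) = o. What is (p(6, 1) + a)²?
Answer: 961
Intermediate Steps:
a = -37
(p(6, 1) + a)² = (6 - 37)² = (-31)² = 961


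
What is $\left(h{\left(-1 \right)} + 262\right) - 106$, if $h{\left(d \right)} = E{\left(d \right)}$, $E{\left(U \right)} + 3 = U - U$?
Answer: $153$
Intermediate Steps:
$E{\left(U \right)} = -3$ ($E{\left(U \right)} = -3 + \left(U - U\right) = -3 + 0 = -3$)
$h{\left(d \right)} = -3$
$\left(h{\left(-1 \right)} + 262\right) - 106 = \left(-3 + 262\right) - 106 = 259 - 106 = 153$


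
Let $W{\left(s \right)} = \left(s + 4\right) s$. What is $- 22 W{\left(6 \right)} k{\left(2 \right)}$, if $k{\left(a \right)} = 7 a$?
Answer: $-18480$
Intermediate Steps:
$W{\left(s \right)} = s \left(4 + s\right)$ ($W{\left(s \right)} = \left(4 + s\right) s = s \left(4 + s\right)$)
$- 22 W{\left(6 \right)} k{\left(2 \right)} = - 22 \cdot 6 \left(4 + 6\right) 7 \cdot 2 = - 22 \cdot 6 \cdot 10 \cdot 14 = \left(-22\right) 60 \cdot 14 = \left(-1320\right) 14 = -18480$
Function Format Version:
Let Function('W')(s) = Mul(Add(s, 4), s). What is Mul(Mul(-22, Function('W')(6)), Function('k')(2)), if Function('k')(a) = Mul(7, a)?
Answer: -18480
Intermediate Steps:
Function('W')(s) = Mul(s, Add(4, s)) (Function('W')(s) = Mul(Add(4, s), s) = Mul(s, Add(4, s)))
Mul(Mul(-22, Function('W')(6)), Function('k')(2)) = Mul(Mul(-22, Mul(6, Add(4, 6))), Mul(7, 2)) = Mul(Mul(-22, Mul(6, 10)), 14) = Mul(Mul(-22, 60), 14) = Mul(-1320, 14) = -18480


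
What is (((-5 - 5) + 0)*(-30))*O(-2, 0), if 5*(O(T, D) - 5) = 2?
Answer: 1620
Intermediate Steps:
O(T, D) = 27/5 (O(T, D) = 5 + (⅕)*2 = 5 + ⅖ = 27/5)
(((-5 - 5) + 0)*(-30))*O(-2, 0) = (((-5 - 5) + 0)*(-30))*(27/5) = ((-10 + 0)*(-30))*(27/5) = -10*(-30)*(27/5) = 300*(27/5) = 1620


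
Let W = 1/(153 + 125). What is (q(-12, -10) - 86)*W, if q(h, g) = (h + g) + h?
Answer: -60/139 ≈ -0.43165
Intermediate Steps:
q(h, g) = g + 2*h (q(h, g) = (g + h) + h = g + 2*h)
W = 1/278 ≈ 0.0035971
(q(-12, -10) - 86)*W = ((-10 + 2*(-12)) - 86)*(1/278) = ((-10 - 24) - 86)*(1/278) = (-34 - 86)*(1/278) = -120*1/278 = -60/139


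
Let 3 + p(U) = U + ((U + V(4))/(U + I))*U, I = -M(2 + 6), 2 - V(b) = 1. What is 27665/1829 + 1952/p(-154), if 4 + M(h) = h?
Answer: 48375491/5529067 ≈ 8.7493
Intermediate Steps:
V(b) = 1 (V(b) = 2 - 1*1 = 2 - 1 = 1)
M(h) = -4 + h
I = -4 (I = -(-4 + (2 + 6)) = -(-4 + 8) = -1*4 = -4)
p(U) = -3 + U + U*(1 + U)/(-4 + U) (p(U) = -3 + (U + ((U + 1)/(U - 4))*U) = -3 + (U + ((1 + U)/(-4 + U))*U) = -3 + (U + U*(1 + U)/(-4 + U)) = -3 + U + U*(1 + U)/(-4 + U))
27665/1829 + 1952/p(-154) = 27665/1829 + 1952/((2*(6 + (-154)**2 - 3*(-154))/(-4 - 154))) = 27665*(1/1829) + 1952/((2*(6 + 23716 + 462)/(-158))) = 27665/1829 + 1952/((2*(-1/158)*24184)) = 27665/1829 + 1952/(-24184/79) = 27665/1829 + 1952*(-79/24184) = 27665/1829 - 19276/3023 = 48375491/5529067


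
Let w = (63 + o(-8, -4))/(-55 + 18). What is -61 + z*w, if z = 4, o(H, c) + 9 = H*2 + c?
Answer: -2393/37 ≈ -64.676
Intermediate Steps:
o(H, c) = -9 + c + 2*H (o(H, c) = -9 + (H*2 + c) = -9 + (2*H + c) = -9 + (c + 2*H) = -9 + c + 2*H)
w = -34/37 (w = (63 + (-9 - 4 + 2*(-8)))/(-55 + 18) = (63 + (-9 - 4 - 16))/(-37) = (63 - 29)*(-1/37) = 34*(-1/37) = -34/37 ≈ -0.91892)
-61 + z*w = -61 + 4*(-34/37) = -61 - 136/37 = -2393/37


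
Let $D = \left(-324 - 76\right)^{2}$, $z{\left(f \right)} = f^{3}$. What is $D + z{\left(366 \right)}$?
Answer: $49187896$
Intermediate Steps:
$D = 160000$ ($D = \left(-400\right)^{2} = 160000$)
$D + z{\left(366 \right)} = 160000 + 366^{3} = 160000 + 49027896 = 49187896$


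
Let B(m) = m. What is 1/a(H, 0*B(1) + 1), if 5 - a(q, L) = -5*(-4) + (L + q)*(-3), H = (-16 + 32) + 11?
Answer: 1/69 ≈ 0.014493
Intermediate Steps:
H = 27 (H = 16 + 11 = 27)
a(q, L) = -15 + 3*L + 3*q (a(q, L) = 5 - (-5*(-4) + (L + q)*(-3)) = 5 - (20 + (-3*L - 3*q)) = 5 - (20 - 3*L - 3*q) = 5 + (-20 + 3*L + 3*q) = -15 + 3*L + 3*q)
1/a(H, 0*B(1) + 1) = 1/(-15 + 3*(0*1 + 1) + 3*27) = 1/(-15 + 3*(0 + 1) + 81) = 1/(-15 + 3*1 + 81) = 1/(-15 + 3 + 81) = 1/69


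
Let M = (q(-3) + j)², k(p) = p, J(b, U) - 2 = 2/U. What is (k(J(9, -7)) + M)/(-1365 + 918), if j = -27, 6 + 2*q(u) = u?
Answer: -9277/4172 ≈ -2.2236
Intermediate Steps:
J(b, U) = 2 + 2/U
q(u) = -3 + u/2
M = 3969/4 (M = ((-3 + (½)*(-3)) - 27)² = ((-3 - 3/2) - 27)² = (-9/2 - 27)² = (-63/2)² = 3969/4 ≈ 992.25)
(k(J(9, -7)) + M)/(-1365 + 918) = ((2 + 2/(-7)) + 3969/4)/(-1365 + 918) = ((2 + 2*(-⅐)) + 3969/4)/(-447) = ((2 - 2/7) + 3969/4)*(-1/447) = (12/7 + 3969/4)*(-1/447) = (27831/28)*(-1/447) = -9277/4172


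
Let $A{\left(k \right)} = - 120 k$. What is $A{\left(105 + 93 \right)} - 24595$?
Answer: $-48355$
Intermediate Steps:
$A{\left(105 + 93 \right)} - 24595 = - 120 \left(105 + 93\right) - 24595 = \left(-120\right) 198 - 24595 = -23760 - 24595 = -48355$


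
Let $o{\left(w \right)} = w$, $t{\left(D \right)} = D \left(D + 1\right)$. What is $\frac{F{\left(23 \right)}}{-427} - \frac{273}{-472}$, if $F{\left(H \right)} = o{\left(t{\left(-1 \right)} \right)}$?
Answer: $\frac{273}{472} \approx 0.57839$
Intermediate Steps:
$t{\left(D \right)} = D \left(1 + D\right)$
$F{\left(H \right)} = 0$ ($F{\left(H \right)} = - (1 - 1) = \left(-1\right) 0 = 0$)
$\frac{F{\left(23 \right)}}{-427} - \frac{273}{-472} = \frac{0}{-427} - \frac{273}{-472} = 0 \left(- \frac{1}{427}\right) - - \frac{273}{472} = 0 + \frac{273}{472} = \frac{273}{472}$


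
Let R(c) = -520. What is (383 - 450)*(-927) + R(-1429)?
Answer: 61589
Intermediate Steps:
(383 - 450)*(-927) + R(-1429) = (383 - 450)*(-927) - 520 = -67*(-927) - 520 = 62109 - 520 = 61589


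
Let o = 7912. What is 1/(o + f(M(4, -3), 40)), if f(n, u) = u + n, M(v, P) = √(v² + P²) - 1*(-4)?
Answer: 1/7961 ≈ 0.00012561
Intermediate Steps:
M(v, P) = 4 + √(P² + v²) (M(v, P) = √(P² + v²) + 4 = 4 + √(P² + v²))
f(n, u) = n + u
1/(o + f(M(4, -3), 40)) = 1/(7912 + ((4 + √((-3)² + 4²)) + 40)) = 1/(7912 + ((4 + √(9 + 16)) + 40)) = 1/(7912 + ((4 + √25) + 40)) = 1/(7912 + ((4 + 5) + 40)) = 1/(7912 + (9 + 40)) = 1/(7912 + 49) = 1/7961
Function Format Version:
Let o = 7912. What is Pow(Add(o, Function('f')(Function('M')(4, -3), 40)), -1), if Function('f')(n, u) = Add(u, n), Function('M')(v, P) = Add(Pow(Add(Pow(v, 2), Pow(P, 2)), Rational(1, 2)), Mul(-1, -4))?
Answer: Rational(1, 7961) ≈ 0.00012561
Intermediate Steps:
Function('M')(v, P) = Add(4, Pow(Add(Pow(P, 2), Pow(v, 2)), Rational(1, 2))) (Function('M')(v, P) = Add(Pow(Add(Pow(P, 2), Pow(v, 2)), Rational(1, 2)), 4) = Add(4, Pow(Add(Pow(P, 2), Pow(v, 2)), Rational(1, 2))))
Function('f')(n, u) = Add(n, u)
Pow(Add(o, Function('f')(Function('M')(4, -3), 40)), -1) = Pow(Add(7912, Add(Add(4, Pow(Add(Pow(-3, 2), Pow(4, 2)), Rational(1, 2))), 40)), -1) = Pow(Add(7912, Add(Add(4, Pow(Add(9, 16), Rational(1, 2))), 40)), -1) = Pow(Add(7912, Add(Add(4, Pow(25, Rational(1, 2))), 40)), -1) = Pow(Add(7912, Add(Add(4, 5), 40)), -1) = Pow(Add(7912, Add(9, 40)), -1) = Pow(Add(7912, 49), -1) = Pow(7961, -1) = Rational(1, 7961)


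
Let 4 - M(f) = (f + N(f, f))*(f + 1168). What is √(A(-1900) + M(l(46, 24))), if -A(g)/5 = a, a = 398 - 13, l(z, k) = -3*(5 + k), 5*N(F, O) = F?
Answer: √2773385/5 ≈ 333.07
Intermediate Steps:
N(F, O) = F/5
l(z, k) = -15 - 3*k
M(f) = 4 - 6*f*(1168 + f)/5 (M(f) = 4 - (f + f/5)*(f + 1168) = 4 - 6*f/5*(1168 + f) = 4 - 6*f*(1168 + f)/5)
a = 385
A(g) = -1925 (A(g) = -5*385 = -1925)
√(A(-1900) + M(l(46, 24))) = √(-1925 + (4 - 7008*(-15 - 3*24)/5 - 6*(-15 - 3*24)²/5)) = √(-1925 + (4 - 7008*(-15 - 72)/5 - 6*(-15 - 72)²/5)) = √(-1925 + (4 - 7008/5*(-87) - 6/5*(-87)²)) = √(-1925 + (4 + 609696/5 - 6/5*7569)) = √(-1925 + (4 + 609696/5 - 45414/5)) = √(-1925 + 564302/5) = √(554677/5) = √2773385/5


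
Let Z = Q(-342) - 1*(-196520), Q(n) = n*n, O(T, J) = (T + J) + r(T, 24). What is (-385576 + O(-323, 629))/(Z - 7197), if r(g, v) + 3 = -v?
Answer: -385297/306287 ≈ -1.2580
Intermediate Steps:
r(g, v) = -3 - v
O(T, J) = -27 + J + T (O(T, J) = (T + J) + (-3 - 1*24) = (J + T) + (-3 - 24) = (J + T) - 27 = -27 + J + T)
Q(n) = n²
Z = 313484 (Z = (-342)² - 1*(-196520) = 116964 + 196520 = 313484)
(-385576 + O(-323, 629))/(Z - 7197) = (-385576 + (-27 + 629 - 323))/(313484 - 7197) = (-385576 + 279)/306287 = -385297*1/306287 = -385297/306287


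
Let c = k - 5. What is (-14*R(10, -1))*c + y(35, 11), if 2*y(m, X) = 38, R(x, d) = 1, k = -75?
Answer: 1139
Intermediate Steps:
y(m, X) = 19 (y(m, X) = (½)*38 = 19)
c = -80 (c = -75 - 5 = -80)
(-14*R(10, -1))*c + y(35, 11) = -14*1*(-80) + 19 = -14*(-80) + 19 = 1120 + 19 = 1139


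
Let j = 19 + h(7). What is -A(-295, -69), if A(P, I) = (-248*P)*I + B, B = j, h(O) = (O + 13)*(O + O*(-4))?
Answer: 5048441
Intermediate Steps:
h(O) = -3*O*(13 + O) (h(O) = (13 + O)*(O - 4*O) = (13 + O)*(-3*O) = -3*O*(13 + O))
j = -401 (j = 19 - 3*7*(13 + 7) = 19 - 3*7*20 = 19 - 420 = -401)
B = -401
A(P, I) = -401 - 248*I*P (A(P, I) = (-248*P)*I - 401 = -248*I*P - 401 = -401 - 248*I*P)
-A(-295, -69) = -(-401 - 248*(-69)*(-295)) = -(-401 - 5048040) = -1*(-5048441) = 5048441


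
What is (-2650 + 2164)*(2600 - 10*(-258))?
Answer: -2517480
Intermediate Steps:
(-2650 + 2164)*(2600 - 10*(-258)) = -486*(2600 + 2580) = -486*5180 = -2517480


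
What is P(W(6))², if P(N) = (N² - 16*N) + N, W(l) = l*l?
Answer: 571536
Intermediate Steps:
W(l) = l²
P(N) = N² - 15*N
P(W(6))² = (6²*(-15 + 6²))² = (36*(-15 + 36))² = (36*21)² = 756² = 571536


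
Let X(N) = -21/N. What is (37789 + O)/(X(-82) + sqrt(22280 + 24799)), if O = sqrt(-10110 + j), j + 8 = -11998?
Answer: -21690886/105519585 + 254093236*sqrt(5231)/105519585 - 1148*I*sqrt(5529)/105519585 + 13448*I*sqrt(28922199)/105519585 ≈ 173.96 + 0.68458*I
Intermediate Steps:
j = -12006 (j = -8 - 11998 = -12006)
O = 2*I*sqrt(5529) (O = sqrt(-10110 - 12006) = sqrt(-22116) = 2*I*sqrt(5529) ≈ 148.71*I)
(37789 + O)/(X(-82) + sqrt(22280 + 24799)) = (37789 + 2*I*sqrt(5529))/(-21/(-82) + sqrt(22280 + 24799)) = (37789 + 2*I*sqrt(5529))/(-21*(-1/82) + sqrt(47079)) = (37789 + 2*I*sqrt(5529))/(21/82 + 3*sqrt(5231))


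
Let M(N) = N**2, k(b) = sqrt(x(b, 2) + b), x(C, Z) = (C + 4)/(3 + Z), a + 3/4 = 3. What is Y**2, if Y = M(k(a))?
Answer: 49/4 ≈ 12.250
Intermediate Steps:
a = 9/4 (a = -3/4 + 3 = 9/4 ≈ 2.2500)
x(C, Z) = (4 + C)/(3 + Z)
k(b) = sqrt(4/5 + 6*b/5) (k(b) = sqrt((4 + b)/(3 + 2) + b) = sqrt((4 + b)/5 + b) = sqrt((4/5 + b/5) + b) = sqrt(4/5 + 6*b/5))
Y = 7/2 (Y = (sqrt(20 + 30*(9/4))/5)**2 = (sqrt(20 + 135/2)/5)**2 = (sqrt(175/2)/5)**2 = ((5*sqrt(14)/2)/5)**2 = (sqrt(14)/2)**2 = 7/2 ≈ 3.5000)
Y**2 = (7/2)**2 = 49/4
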